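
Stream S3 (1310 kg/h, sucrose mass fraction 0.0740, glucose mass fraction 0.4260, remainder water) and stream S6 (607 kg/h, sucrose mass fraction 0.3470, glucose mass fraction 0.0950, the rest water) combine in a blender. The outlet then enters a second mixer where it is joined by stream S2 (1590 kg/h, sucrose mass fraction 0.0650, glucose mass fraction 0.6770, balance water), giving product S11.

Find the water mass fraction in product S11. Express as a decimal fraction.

Overall, product flow = 3507 kg/h.
water in = 1310×0.500 + 607×0.558 + 1590×0.258 = 1403.9 kg/h.
water fraction in S11 = 0.4003.

0.4003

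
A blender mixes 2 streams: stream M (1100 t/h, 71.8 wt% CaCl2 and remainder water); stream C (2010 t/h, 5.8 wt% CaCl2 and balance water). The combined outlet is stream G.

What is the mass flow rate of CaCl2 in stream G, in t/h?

CaCl2 out = CaCl2 in = 1100×0.718 + 2010×0.058 = 906.38 t/h.

906.4 t/h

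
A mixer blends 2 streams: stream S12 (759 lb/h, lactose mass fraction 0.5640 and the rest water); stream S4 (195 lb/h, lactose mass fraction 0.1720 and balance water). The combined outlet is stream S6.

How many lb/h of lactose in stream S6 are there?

lactose out = lactose in = 759×0.564 + 195×0.172 = 461.62 lb/h.

461.6 lb/h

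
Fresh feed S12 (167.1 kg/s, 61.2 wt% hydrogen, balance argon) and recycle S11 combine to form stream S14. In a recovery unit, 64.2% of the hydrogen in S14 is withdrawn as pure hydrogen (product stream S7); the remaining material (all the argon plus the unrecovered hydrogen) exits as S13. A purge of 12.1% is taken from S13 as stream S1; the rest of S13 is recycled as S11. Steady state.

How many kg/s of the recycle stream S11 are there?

517.9 kg/s

argon enters only via S12 and leaves only via the purge: 167.1×0.388 = 0.121×(argon in S13), and the recovery unit passes all argon, so argon in S14 = argon in S13 = 535.82 kg/s.
hydrogen in S14: m_A = 167.1×0.612 + (1−0.121)·(1−0.642)·m_A, so m_A = 102.27/0.6853 = 149.22 kg/s.
S13 = (1−0.642)×149.22 + 535.82 = 589.25 kg/s.
Recycle S11 = (1−0.121)×589.25 = 517.95 kg/s.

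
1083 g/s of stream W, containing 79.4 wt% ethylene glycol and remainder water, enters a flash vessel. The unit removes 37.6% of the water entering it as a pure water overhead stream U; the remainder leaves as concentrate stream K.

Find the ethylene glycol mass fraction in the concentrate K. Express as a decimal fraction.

0.8607

ethylene glycol is not removed: 1083×0.794 = 859.9 g/s of ethylene glycol enters K.
water entering = 1083×0.206 = 223.1 g/s; overhead removed = 0.376×223.1 = 83.885 g/s.
Concentrate = 1083 − 83.885 = 999.12 g/s.
Mass fraction = 859.9/999.12 = 0.8607.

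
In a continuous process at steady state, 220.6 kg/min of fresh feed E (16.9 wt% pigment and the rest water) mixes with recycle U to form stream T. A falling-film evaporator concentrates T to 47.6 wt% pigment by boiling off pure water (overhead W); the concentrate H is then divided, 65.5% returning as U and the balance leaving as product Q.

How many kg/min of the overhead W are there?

Overall pigment balance (none leaves overhead): pigment in fresh feed = pigment in product, i.e. 220.6×0.169 = (1−0.655)·H·0.476.
H = 37.281/(0.476×0.345) = 227.02 kg/min.
Recycle U = 0.655×227.02 = 148.7 kg/min.
Combined feed T = 220.6 + 148.7 = 369.3 kg/min.
Overhead W = T − H = 369.3 − 227.02 = 142.28 kg/min.

142.3 kg/min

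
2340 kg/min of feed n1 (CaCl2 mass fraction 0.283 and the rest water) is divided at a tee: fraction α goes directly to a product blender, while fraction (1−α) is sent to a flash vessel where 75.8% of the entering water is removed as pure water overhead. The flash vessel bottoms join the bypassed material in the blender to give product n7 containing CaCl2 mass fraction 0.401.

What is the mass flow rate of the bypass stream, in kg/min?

All 2340×0.283 = 662.22 kg/min of CaCl2 reaches n7, so n7 = 662.22/0.401 = 1651.4 kg/min and vapour = 688.58 kg/min.
The evaporator receives (1−α)·2340 of feed at 0.717 water and removes 0.758 of that water:
0.758×0.717×(1−α)×2340 = 688.58
(1−α) = 688.58/1271.8 = 0.5414;  α = 0.4586.
Bypass flow = 0.4586×2340 = 1073 kg/min.

1073 kg/min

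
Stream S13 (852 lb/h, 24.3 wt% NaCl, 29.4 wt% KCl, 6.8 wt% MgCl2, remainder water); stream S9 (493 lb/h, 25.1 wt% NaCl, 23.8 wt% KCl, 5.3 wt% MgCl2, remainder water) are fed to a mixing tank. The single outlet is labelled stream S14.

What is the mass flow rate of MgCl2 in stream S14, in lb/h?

MgCl2 out = MgCl2 in = 852×0.068 + 493×0.053 = 84.065 lb/h.

84.06 lb/h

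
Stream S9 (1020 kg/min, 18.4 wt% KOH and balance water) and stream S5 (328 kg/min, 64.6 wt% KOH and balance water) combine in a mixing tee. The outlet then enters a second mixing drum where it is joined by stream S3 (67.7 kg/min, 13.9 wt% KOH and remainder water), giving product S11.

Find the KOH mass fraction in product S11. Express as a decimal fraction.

Overall, product flow = 1415.7 kg/min.
KOH in = 1020×0.184 + 328×0.646 + 67.7×0.139 = 408.98 kg/min.
KOH fraction in S11 = 0.289.

0.289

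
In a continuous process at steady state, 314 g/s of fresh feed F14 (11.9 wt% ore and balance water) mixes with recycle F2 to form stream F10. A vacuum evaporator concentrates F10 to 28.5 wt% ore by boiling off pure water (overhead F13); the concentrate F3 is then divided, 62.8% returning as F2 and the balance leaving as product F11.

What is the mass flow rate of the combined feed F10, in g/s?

535.3 g/s

Overall ore balance (none leaves overhead): ore in fresh feed = ore in product, i.e. 314×0.119 = (1−0.628)·F3·0.285.
F3 = 37.366/(0.285×0.372) = 352.44 g/s.
Recycle F2 = 0.628×352.44 = 221.33 g/s.
Combined feed F10 = 314 + 221.33 = 535.33 g/s.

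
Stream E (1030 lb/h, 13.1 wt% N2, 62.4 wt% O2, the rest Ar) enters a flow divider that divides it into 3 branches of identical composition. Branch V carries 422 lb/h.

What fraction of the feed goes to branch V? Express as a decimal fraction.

Fraction to V = 422/1030 = 0.4097.

0.410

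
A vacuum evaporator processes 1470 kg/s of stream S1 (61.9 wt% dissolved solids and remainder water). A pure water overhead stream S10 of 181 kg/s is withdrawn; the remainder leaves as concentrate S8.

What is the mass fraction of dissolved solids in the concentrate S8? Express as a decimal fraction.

0.706

dissolved solids is not removed: 1470×0.619 = 909.93 kg/s of dissolved solids enters S8.
Concentrate = 1470 − 181 = 1289 kg/s.
Mass fraction = 909.93/1289 = 0.706.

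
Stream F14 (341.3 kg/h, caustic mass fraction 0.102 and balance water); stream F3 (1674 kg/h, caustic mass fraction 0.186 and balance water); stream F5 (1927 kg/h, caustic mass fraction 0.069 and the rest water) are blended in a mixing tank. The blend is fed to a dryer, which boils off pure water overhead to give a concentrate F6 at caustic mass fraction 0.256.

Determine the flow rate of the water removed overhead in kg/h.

2071 kg/h

caustic entering = 341.3×0.102 + 1674×0.186 + 1927×0.069 = 479.14 kg/h.
All caustic reports to F6, so F6 = 479.14/0.256 = 1871.6 kg/h.
Total feed = 3942.3 kg/h; overhead = 3942.3 − 1871.6 = 2070.7 kg/h.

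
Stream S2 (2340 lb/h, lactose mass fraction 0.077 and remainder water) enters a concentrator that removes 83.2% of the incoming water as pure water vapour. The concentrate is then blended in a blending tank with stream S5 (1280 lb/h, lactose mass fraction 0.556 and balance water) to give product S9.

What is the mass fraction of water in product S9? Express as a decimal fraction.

0.511

Vapour removed = 0.832×0.923×2340 = 1797 lb/h; concentrate = 543.03 lb/h.
water reaching the mixer = 362.85 (from concentrate) + 1280×0.444 = 931.17 lb/h.
Product flow = 543.03 + 1280 = 1823 lb/h; water fraction = 0.511.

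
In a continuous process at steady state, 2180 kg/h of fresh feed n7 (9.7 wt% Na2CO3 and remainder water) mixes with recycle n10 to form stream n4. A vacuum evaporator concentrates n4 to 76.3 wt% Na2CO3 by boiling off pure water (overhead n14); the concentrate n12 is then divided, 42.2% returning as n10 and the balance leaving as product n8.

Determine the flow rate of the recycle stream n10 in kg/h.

202.3 kg/h

Overall Na2CO3 balance (none leaves overhead): Na2CO3 in fresh feed = Na2CO3 in product, i.e. 2180×0.097 = (1−0.422)·n12·0.763.
n12 = 211.46/(0.763×0.578) = 479.49 kg/h.
Recycle n10 = 0.422×479.49 = 202.34 kg/h.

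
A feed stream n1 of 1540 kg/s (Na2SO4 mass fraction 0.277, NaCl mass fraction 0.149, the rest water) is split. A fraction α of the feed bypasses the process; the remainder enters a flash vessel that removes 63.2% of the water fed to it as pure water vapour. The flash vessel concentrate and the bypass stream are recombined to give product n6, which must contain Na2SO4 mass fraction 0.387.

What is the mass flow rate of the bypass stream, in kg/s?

333.4 kg/s

All 1540×0.277 = 426.58 kg/s of Na2SO4 reaches n6, so n6 = 426.58/0.387 = 1102.3 kg/s and vapour = 437.73 kg/s.
The evaporator receives (1−α)·1540 of feed at 0.574 water and removes 0.632 of that water:
0.632×0.574×(1−α)×1540 = 437.73
(1−α) = 437.73/558.66 = 0.7835;  α = 0.2165.
Bypass flow = 0.2165×1540 = 333.37 kg/s.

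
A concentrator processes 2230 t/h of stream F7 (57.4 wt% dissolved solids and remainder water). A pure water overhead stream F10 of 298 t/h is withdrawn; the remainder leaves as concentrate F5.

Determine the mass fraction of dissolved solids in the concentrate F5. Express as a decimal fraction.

0.6625

dissolved solids is not removed: 2230×0.574 = 1280 t/h of dissolved solids enters F5.
Concentrate = 2230 − 298 = 1932 t/h.
Mass fraction = 1280/1932 = 0.6625.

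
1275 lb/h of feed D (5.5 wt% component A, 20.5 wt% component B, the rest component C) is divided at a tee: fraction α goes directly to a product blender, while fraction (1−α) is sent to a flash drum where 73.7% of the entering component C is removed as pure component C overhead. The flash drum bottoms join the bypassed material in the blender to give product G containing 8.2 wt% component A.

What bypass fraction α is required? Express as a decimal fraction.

0.396

All 1275×0.055 = 70.125 lb/h of component A reaches G, so G = 70.125/0.082 = 855.18 lb/h and vapour = 419.82 lb/h.
The evaporator receives (1−α)·1275 of feed at 0.740 component C and removes 0.737 of that component C:
0.737×0.740×(1−α)×1275 = 419.82
(1−α) = 419.82/695.36 = 0.6037;  α = 0.3963.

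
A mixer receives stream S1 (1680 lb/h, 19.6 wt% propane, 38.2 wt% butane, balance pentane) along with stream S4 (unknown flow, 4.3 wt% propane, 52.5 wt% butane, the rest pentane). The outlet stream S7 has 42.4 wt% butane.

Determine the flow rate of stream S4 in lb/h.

698.6 lb/h

Let S4 be the unknown flow. Total out = 1680 + S4.
butane balance: 641.76 + 0.525·S4 = 0.424·(1680 + S4)
(0.525 − 0.424)·S4 = 0.424×1680 − 641.76 = 70.56
S4 = 70.56 / 0.101 = 698.61 lb/h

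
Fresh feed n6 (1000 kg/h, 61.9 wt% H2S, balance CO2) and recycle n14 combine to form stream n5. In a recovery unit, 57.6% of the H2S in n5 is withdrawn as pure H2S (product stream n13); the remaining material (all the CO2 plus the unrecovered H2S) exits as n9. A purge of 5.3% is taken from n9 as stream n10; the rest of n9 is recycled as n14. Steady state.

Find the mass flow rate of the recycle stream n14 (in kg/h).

7223 kg/h

CO2 enters only via n6 and leaves only via the purge: 1000×0.381 = 0.053×(CO2 in n9), and the recovery unit passes all CO2, so CO2 in n5 = CO2 in n9 = 7188.7 kg/h.
H2S in n5: m_A = 1000×0.619 + (1−0.053)·(1−0.576)·m_A, so m_A = 619/0.5985 = 1034.3 kg/h.
n9 = (1−0.576)×1034.3 + 7188.7 = 7627.2 kg/h.
Recycle n14 = (1−0.053)×7627.2 = 7223 kg/h.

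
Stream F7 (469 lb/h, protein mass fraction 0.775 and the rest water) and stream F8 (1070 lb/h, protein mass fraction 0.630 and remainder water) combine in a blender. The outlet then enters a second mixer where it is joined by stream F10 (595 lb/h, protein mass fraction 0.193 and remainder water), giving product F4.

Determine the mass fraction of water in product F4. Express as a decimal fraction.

Overall, product flow = 2134 lb/h.
water in = 469×0.225 + 1070×0.370 + 595×0.807 = 981.59 lb/h.
water fraction in F4 = 0.460.

0.460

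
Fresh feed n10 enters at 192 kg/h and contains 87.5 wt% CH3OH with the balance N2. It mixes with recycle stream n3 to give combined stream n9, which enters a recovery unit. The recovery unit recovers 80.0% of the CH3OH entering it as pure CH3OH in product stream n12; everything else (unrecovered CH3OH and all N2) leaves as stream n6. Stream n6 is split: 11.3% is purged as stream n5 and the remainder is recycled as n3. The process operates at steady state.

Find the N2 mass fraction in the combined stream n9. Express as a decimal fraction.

0.510

N2 enters only via n10 and leaves only via the purge: 192×0.125 = 0.113×(N2 in n6), and the recovery unit passes all N2, so N2 in n9 = N2 in n6 = 212.39 kg/h.
CH3OH in n9: m_A = 192×0.875 + (1−0.113)·(1−0.800)·m_A, so m_A = 168/0.8226 = 204.23 kg/h.
n9 = 204.23 + 212.39 = 416.62 kg/h.
N2 fraction in n9 = 212.39/416.62 = 0.510.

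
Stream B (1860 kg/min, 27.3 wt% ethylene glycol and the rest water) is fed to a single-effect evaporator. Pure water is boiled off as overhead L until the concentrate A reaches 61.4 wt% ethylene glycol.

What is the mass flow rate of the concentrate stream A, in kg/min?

827 kg/min

ethylene glycol is conserved: 1860×0.273 = 507.78 kg/min all reports to the concentrate.
Concentrate = 507.78/(target fraction) = 827 kg/min.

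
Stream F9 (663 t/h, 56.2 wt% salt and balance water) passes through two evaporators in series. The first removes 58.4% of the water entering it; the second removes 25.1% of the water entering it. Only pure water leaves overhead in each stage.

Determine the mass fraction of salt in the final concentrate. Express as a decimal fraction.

water in feed = 663×0.438 = 290.39 t/h.
After stage 1: water left = (1−0.584)×290.39 = 120.8; stream total = 493.41 t/h.
After stage 2: water left = (1−0.251)×120.8 = 90.482; final concentrate = 463.09 t/h.
salt fraction = 372.61/463.09 = 0.805.

0.805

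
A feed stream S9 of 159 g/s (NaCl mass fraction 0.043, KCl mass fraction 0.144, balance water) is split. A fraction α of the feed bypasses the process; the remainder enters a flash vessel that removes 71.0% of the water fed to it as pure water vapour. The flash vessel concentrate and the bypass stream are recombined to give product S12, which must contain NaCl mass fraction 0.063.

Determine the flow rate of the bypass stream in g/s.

71.55 g/s

All 159×0.043 = 6.837 g/s of NaCl reaches S12, so S12 = 6.837/0.063 = 108.52 g/s and vapour = 50.476 g/s.
The evaporator receives (1−α)·159 of feed at 0.813 water and removes 0.710 of that water:
0.710×0.813×(1−α)×159 = 50.476
(1−α) = 50.476/91.78 = 0.5500;  α = 0.4500.
Bypass flow = 0.4500×159 = 71.554 g/s.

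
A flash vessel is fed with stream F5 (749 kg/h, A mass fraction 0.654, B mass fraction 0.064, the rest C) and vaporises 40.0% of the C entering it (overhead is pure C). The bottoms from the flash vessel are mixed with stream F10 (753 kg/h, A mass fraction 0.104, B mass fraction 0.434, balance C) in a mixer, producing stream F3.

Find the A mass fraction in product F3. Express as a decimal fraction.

Vapour removed = 0.400×0.282×749 = 84.487 kg/h; concentrate = 664.51 kg/h.
A reaching the mixer = 489.85 (from concentrate) + 753×0.104 = 568.16 kg/h.
Product flow = 664.51 + 753 = 1417.5 kg/h; A fraction = 0.401.

0.401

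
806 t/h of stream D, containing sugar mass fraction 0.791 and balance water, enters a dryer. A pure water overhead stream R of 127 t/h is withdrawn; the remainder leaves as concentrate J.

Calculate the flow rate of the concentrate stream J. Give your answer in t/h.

679 t/h

Concentrate = 806 − 127 = 679 t/h.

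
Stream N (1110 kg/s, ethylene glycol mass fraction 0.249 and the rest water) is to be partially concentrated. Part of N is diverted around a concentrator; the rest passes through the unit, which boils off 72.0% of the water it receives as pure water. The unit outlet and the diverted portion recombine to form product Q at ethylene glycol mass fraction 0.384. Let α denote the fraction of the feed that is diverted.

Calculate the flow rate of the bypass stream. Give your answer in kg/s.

All 1110×0.249 = 276.39 kg/s of ethylene glycol reaches Q, so Q = 276.39/0.384 = 719.77 kg/s and vapour = 390.23 kg/s.
The evaporator receives (1−α)·1110 of feed at 0.751 water and removes 0.720 of that water:
0.720×0.751×(1−α)×1110 = 390.23
(1−α) = 390.23/600.2 = 0.6502;  α = 0.3498.
Bypass flow = 0.3498×1110 = 388.31 kg/s.

388.3 kg/s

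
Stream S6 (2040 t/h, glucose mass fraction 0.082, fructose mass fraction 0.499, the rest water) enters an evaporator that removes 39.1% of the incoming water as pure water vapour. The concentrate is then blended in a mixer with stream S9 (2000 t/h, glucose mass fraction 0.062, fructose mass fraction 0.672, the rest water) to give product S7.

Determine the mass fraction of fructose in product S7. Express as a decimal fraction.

Vapour removed = 0.391×0.419×2040 = 334.21 t/h; concentrate = 1705.8 t/h.
fructose reaching the mixer = 1018 (from concentrate) + 2000×0.672 = 2362 t/h.
Product flow = 1705.8 + 2000 = 3705.8 t/h; fructose fraction = 0.637.

0.637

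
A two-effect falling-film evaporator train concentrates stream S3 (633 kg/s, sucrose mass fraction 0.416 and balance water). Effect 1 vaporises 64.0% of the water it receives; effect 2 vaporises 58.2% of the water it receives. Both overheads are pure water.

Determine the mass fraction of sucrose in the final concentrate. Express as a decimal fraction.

water in feed = 633×0.584 = 369.67 kg/s.
After stage 1: water left = (1−0.640)×369.67 = 133.08; stream total = 396.41 kg/s.
After stage 2: water left = (1−0.582)×133.08 = 55.628; final concentrate = 318.96 kg/s.
sucrose fraction = 263.33/318.96 = 0.826.

0.826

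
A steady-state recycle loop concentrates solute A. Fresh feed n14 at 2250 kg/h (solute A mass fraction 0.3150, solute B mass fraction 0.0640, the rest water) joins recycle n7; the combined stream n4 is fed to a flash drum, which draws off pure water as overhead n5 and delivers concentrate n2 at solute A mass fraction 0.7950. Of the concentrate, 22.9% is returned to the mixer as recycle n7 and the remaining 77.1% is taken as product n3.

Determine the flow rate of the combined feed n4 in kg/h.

Overall solute A balance (none leaves overhead): solute A in fresh feed = solute A in product, i.e. 2250×0.315 = (1−0.229)·n2·0.795.
n2 = 708.75/(0.795×0.771) = 1156.3 kg/h.
Recycle n7 = 0.229×1156.3 = 264.79 kg/h.
Combined feed n4 = 2250 + 264.79 = 2514.8 kg/h.

2515 kg/h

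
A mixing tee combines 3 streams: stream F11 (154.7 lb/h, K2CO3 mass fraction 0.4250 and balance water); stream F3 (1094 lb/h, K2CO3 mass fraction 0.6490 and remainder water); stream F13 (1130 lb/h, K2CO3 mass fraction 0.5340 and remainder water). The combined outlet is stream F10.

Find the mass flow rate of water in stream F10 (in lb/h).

water out = water in = 154.7×0.575 + 1094×0.351 + 1130×0.466 = 999.53 lb/h.

999.5 lb/h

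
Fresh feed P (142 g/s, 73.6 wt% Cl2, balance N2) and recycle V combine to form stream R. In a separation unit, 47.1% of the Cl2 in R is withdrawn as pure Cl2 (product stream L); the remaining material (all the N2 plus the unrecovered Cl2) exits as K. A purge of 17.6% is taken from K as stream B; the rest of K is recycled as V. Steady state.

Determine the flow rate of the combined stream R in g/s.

N2 enters only via P and leaves only via the purge: 142×0.264 = 0.176×(N2 in K), and the separation unit passes all N2, so N2 in R = N2 in K = 213 g/s.
Cl2 in R: m_A = 142×0.736 + (1−0.176)·(1−0.471)·m_A, so m_A = 104.51/0.5641 = 185.27 g/s.
R = 185.27 + 213 = 398.27 g/s.

398.3 g/s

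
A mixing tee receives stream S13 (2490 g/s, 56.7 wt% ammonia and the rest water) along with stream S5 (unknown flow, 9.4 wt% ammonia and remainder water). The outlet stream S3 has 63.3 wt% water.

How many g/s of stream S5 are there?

Let S5 be the unknown flow. Total out = 2490 + S5.
water balance: 1078.2 + 0.906·S5 = 0.633·(2490 + S5)
(0.906 − 0.633)·S5 = 0.633×2490 − 1078.2 = 498
S5 = 498 / 0.273 = 1824.2 g/s

1824 g/s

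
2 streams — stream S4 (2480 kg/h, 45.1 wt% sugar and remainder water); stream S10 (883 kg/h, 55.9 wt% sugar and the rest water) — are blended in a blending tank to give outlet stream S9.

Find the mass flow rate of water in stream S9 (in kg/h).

water out = water in = 2480×0.549 + 883×0.441 = 1750.9 kg/h.

1751 kg/h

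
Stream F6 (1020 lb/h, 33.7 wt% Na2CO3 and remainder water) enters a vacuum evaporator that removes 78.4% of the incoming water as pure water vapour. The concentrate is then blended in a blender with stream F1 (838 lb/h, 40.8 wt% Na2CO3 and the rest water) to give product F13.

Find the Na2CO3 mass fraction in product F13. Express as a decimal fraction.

Vapour removed = 0.784×0.663×1020 = 530.19 lb/h; concentrate = 489.81 lb/h.
Na2CO3 reaching the mixer = 343.74 (from concentrate) + 838×0.408 = 685.64 lb/h.
Product flow = 489.81 + 838 = 1327.8 lb/h; Na2CO3 fraction = 0.516.

0.516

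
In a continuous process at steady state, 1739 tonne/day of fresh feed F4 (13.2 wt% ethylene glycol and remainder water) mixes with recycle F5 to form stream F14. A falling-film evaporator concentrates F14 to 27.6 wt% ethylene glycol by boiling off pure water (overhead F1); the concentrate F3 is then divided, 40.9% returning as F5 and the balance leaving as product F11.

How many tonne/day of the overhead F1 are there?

Overall ethylene glycol balance (none leaves overhead): ethylene glycol in fresh feed = ethylene glycol in product, i.e. 1739×0.132 = (1−0.409)·F3·0.276.
F3 = 229.55/(0.276×0.591) = 1407.3 tonne/day.
Recycle F5 = 0.409×1407.3 = 575.57 tonne/day.
Combined feed F14 = 1739 + 575.57 = 2314.6 tonne/day.
Overhead F1 = F14 − F3 = 2314.6 − 1407.3 = 907.3 tonne/day.

907.3 tonne/day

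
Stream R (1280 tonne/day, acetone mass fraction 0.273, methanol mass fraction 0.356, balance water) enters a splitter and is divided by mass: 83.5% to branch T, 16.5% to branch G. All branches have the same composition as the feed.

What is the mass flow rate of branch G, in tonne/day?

Branch G flow = 0.165×1280 = 211.2 tonne/day.

211.2 tonne/day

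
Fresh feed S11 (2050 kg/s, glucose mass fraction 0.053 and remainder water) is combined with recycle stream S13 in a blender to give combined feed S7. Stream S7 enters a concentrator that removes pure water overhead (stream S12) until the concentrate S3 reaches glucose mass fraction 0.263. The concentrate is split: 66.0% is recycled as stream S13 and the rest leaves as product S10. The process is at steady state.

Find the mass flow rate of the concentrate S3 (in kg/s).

Overall glucose balance (none leaves overhead): glucose in fresh feed = glucose in product, i.e. 2050×0.053 = (1−0.660)·S3·0.263.
S3 = 108.65/(0.263×0.340) = 1215.1 kg/s.

1215 kg/s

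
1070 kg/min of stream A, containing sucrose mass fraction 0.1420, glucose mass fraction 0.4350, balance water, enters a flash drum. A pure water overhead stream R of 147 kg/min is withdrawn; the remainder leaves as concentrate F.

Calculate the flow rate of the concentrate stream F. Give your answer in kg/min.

923 kg/min

Concentrate = 1070 − 147 = 923 kg/min.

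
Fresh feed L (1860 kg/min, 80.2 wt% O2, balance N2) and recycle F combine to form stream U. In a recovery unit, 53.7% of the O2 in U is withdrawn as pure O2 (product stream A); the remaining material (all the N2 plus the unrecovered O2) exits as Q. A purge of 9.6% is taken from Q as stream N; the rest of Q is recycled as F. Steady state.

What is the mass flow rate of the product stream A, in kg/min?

O2 in U: m_A = 1860×0.802 + (1−0.096)·(1−0.537)·m_A, so m_A = 1491.7/0.5814 = 2565.5 kg/min.
Product A = 0.537×2565.5 = 1377.7 kg/min.

1378 kg/min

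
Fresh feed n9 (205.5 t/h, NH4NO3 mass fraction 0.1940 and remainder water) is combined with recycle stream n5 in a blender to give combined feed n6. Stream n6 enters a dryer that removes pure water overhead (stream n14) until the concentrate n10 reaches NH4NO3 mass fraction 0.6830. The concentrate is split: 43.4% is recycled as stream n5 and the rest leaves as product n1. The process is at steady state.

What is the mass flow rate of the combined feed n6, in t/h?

250.3 t/h

Overall NH4NO3 balance (none leaves overhead): NH4NO3 in fresh feed = NH4NO3 in product, i.e. 205.5×0.194 = (1−0.434)·n10·0.683.
n10 = 39.867/(0.683×0.566) = 103.13 t/h.
Recycle n5 = 0.434×103.13 = 44.758 t/h.
Combined feed n6 = 205.5 + 44.758 = 250.26 t/h.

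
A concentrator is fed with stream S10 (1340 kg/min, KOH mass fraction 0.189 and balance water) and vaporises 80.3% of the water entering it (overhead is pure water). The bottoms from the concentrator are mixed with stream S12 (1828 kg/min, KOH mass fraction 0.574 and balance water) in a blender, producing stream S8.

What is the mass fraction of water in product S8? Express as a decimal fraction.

0.433

Vapour removed = 0.803×0.811×1340 = 872.65 kg/min; concentrate = 467.35 kg/min.
water reaching the mixer = 214.09 (from concentrate) + 1828×0.426 = 992.82 kg/min.
Product flow = 467.35 + 1828 = 2295.3 kg/min; water fraction = 0.433.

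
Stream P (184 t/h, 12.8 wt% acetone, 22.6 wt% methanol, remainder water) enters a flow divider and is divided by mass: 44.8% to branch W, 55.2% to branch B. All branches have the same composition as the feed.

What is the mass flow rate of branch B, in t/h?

101.6 t/h

Branch B flow = 0.552×184 = 101.57 t/h.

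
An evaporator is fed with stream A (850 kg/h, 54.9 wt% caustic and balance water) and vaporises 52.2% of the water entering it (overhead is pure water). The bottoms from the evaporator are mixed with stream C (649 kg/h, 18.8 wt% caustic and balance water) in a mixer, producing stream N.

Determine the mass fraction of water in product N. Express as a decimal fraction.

0.5468

Vapour removed = 0.522×0.451×850 = 200.11 kg/h; concentrate = 649.89 kg/h.
water reaching the mixer = 183.24 (from concentrate) + 649×0.812 = 710.23 kg/h.
Product flow = 649.89 + 649 = 1298.9 kg/h; water fraction = 0.5468.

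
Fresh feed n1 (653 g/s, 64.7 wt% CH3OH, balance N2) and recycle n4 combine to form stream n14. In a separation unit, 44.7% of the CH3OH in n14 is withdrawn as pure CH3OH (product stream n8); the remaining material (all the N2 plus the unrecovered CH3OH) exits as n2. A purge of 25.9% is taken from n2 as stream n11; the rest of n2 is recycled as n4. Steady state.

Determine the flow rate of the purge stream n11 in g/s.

333 g/s

N2 enters only via n1 and leaves only via the purge: 653×0.353 = 0.259×(N2 in n2), and the separation unit passes all N2, so N2 in n14 = N2 in n2 = 890 g/s.
CH3OH in n14: m_A = 653×0.647 + (1−0.259)·(1−0.447)·m_A, so m_A = 422.49/0.5902 = 715.81 g/s.
n2 = (1−0.447)×715.81 + 890 = 1285.8 g/s.
Purge n11 = 0.259×1285.8 = 333.03 g/s.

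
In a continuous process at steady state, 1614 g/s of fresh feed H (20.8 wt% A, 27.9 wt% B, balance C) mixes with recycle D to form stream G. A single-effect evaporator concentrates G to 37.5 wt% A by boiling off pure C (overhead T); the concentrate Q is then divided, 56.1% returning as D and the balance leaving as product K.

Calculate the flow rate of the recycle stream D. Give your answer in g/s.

Overall A balance (none leaves overhead): A in fresh feed = A in product, i.e. 1614×0.208 = (1−0.561)·Q·0.375.
Q = 335.71/(0.375×0.439) = 2039.3 g/s.
Recycle D = 0.561×2039.3 = 1144 g/s.

1144 g/s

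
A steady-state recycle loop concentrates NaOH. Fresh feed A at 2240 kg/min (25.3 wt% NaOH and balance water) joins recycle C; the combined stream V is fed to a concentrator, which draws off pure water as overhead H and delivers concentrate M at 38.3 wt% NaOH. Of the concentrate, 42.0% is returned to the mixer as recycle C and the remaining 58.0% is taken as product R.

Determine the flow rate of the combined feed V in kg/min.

Overall NaOH balance (none leaves overhead): NaOH in fresh feed = NaOH in product, i.e. 2240×0.253 = (1−0.420)·M·0.383.
M = 566.72/(0.383×0.580) = 2551.2 kg/min.
Recycle C = 0.420×2551.2 = 1071.5 kg/min.
Combined feed V = 2240 + 1071.5 = 3311.5 kg/min.

3311 kg/min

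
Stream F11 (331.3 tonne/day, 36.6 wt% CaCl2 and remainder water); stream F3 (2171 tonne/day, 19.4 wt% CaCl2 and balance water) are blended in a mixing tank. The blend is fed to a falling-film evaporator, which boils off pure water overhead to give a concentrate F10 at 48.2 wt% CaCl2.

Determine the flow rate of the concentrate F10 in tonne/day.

1125 tonne/day

CaCl2 entering = 331.3×0.366 + 2171×0.194 = 542.43 tonne/day.
All CaCl2 reports to F10, so F10 = 542.43/0.482 = 1125.4 tonne/day.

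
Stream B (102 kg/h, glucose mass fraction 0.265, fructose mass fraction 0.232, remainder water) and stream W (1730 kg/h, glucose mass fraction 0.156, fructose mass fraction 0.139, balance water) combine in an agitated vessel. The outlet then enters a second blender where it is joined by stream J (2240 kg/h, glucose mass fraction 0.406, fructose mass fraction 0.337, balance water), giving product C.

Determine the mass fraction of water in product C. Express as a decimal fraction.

0.453

Overall, product flow = 4072 kg/h.
water in = 102×0.503 + 1730×0.705 + 2240×0.257 = 1846.6 kg/h.
water fraction in C = 0.453.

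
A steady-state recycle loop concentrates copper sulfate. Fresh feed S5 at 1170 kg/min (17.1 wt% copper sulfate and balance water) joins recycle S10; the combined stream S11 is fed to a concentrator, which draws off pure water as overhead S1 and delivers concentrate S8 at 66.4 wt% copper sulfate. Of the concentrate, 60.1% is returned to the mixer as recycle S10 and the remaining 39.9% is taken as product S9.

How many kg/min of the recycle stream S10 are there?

453.9 kg/min

Overall copper sulfate balance (none leaves overhead): copper sulfate in fresh feed = copper sulfate in product, i.e. 1170×0.171 = (1−0.601)·S8·0.664.
S8 = 200.07/(0.664×0.399) = 755.16 kg/min.
Recycle S10 = 0.601×755.16 = 453.85 kg/min.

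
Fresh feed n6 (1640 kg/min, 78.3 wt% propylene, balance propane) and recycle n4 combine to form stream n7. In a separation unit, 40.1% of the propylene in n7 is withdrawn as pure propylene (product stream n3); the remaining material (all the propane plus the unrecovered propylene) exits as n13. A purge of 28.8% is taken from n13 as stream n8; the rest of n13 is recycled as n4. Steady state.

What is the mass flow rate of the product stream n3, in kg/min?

897.9 kg/min

propylene in n7: m_A = 1640×0.783 + (1−0.288)·(1−0.401)·m_A, so m_A = 1284.1/0.5735 = 2239 kg/min.
Product n3 = 0.401×2239 = 897.86 kg/min.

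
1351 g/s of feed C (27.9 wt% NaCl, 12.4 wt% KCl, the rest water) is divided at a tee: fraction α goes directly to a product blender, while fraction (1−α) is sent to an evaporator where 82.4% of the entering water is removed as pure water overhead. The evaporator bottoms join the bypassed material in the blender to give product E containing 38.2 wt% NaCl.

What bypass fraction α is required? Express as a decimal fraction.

All 1351×0.279 = 376.93 g/s of NaCl reaches E, so E = 376.93/0.382 = 986.73 g/s and vapour = 364.27 g/s.
The evaporator receives (1−α)·1351 of feed at 0.597 water and removes 0.824 of that water:
0.824×0.597×(1−α)×1351 = 364.27
(1−α) = 364.27/664.59 = 0.5481;  α = 0.4519.

0.452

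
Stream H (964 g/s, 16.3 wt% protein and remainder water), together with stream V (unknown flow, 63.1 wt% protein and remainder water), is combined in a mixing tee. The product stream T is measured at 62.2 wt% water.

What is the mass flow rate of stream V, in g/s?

819.2 g/s

Let V be the unknown flow. Total out = 964 + V.
water balance: 806.87 + 0.369·V = 0.622·(964 + V)
(0.369 − 0.622)·V = 0.622×964 − 806.87 = -207.26
V = -207.26 / -0.253 = 819.21 g/s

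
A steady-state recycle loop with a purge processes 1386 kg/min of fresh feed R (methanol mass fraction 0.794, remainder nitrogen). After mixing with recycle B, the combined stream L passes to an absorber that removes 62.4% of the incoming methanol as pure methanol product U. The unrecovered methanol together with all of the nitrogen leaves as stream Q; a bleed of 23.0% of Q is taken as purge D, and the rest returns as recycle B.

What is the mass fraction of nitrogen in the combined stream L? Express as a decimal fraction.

nitrogen enters only via R and leaves only via the purge: 1386×0.206 = 0.230×(nitrogen in Q), and the absorber passes all nitrogen, so nitrogen in L = nitrogen in Q = 1241.4 kg/min.
methanol in L: m_A = 1386×0.794 + (1−0.230)·(1−0.624)·m_A, so m_A = 1100.5/0.7105 = 1548.9 kg/min.
L = 1548.9 + 1241.4 = 2790.3 kg/min.
nitrogen fraction in L = 1241.4/2790.3 = 0.445.

0.445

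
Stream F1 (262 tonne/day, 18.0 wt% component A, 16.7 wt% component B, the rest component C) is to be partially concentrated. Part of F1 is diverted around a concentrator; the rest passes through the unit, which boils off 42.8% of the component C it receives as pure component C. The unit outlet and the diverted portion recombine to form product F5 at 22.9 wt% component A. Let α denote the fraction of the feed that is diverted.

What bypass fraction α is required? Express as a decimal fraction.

0.234

All 262×0.180 = 47.16 tonne/day of component A reaches F5, so F5 = 47.16/0.229 = 205.94 tonne/day and vapour = 56.061 tonne/day.
The evaporator receives (1−α)·262 of feed at 0.653 component C and removes 0.428 of that component C:
0.428×0.653×(1−α)×262 = 56.061
(1−α) = 56.061/73.225 = 0.7656;  α = 0.2344.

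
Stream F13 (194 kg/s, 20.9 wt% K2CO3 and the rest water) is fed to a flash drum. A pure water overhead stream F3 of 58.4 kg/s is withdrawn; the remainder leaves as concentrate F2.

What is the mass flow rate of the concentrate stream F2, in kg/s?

135.6 kg/s

Concentrate = 194 − 58.4 = 135.6 kg/s.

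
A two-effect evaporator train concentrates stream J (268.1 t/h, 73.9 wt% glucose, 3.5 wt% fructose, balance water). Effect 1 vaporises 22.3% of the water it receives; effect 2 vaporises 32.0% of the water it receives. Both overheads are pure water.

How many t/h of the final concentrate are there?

239.5 t/h

water in feed = 268.1×0.226 = 60.591 t/h.
After stage 1: water left = (1−0.223)×60.591 = 47.079; stream total = 254.59 t/h.
After stage 2: water left = (1−0.320)×47.079 = 32.014; final concentrate = 239.52 t/h.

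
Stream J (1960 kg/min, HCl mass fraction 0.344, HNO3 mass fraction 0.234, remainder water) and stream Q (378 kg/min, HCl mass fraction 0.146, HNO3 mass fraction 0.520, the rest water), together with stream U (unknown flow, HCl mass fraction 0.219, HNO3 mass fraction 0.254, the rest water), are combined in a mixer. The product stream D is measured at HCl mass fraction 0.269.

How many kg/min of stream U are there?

2010 kg/min

Let U be the unknown flow. Total out = 2338 + U.
HCl balance: 729.43 + 0.219·U = 0.269·(2338 + U)
(0.219 − 0.269)·U = 0.269×2338 − 729.43 = -100.51
U = -100.51 / -0.050 = 2010.1 kg/min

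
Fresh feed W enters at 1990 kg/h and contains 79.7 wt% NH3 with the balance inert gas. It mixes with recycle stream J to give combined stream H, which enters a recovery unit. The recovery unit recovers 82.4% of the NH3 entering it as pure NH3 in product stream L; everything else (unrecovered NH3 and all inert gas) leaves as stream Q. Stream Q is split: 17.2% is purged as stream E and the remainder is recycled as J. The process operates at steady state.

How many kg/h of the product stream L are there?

NH3 in H: m_A = 1990×0.797 + (1−0.172)·(1−0.824)·m_A, so m_A = 1586/0.8543 = 1856.6 kg/h.
Product L = 0.824×1856.6 = 1529.8 kg/h.

1530 kg/h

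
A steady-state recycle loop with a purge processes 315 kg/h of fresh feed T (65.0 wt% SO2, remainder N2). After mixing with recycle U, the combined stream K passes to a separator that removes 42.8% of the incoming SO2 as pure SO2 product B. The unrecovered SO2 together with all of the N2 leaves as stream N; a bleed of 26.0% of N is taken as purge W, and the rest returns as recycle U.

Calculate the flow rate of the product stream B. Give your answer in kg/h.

152 kg/h

SO2 in K: m_A = 315×0.650 + (1−0.260)·(1−0.428)·m_A, so m_A = 204.75/0.5767 = 355.02 kg/h.
Product B = 0.428×355.02 = 151.95 kg/h.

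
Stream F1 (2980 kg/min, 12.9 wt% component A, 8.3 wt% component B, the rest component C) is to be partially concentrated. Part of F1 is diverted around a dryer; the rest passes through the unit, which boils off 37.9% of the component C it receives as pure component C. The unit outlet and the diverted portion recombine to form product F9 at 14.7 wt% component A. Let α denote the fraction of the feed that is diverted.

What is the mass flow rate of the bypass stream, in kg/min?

1758 kg/min

All 2980×0.129 = 384.42 kg/min of component A reaches F9, so F9 = 384.42/0.147 = 2615.1 kg/min and vapour = 364.9 kg/min.
The evaporator receives (1−α)·2980 of feed at 0.788 component C and removes 0.379 of that component C:
0.379×0.788×(1−α)×2980 = 364.9
(1−α) = 364.9/889.98 = 0.4100;  α = 0.5900.
Bypass flow = 0.5900×2980 = 1758.2 kg/min.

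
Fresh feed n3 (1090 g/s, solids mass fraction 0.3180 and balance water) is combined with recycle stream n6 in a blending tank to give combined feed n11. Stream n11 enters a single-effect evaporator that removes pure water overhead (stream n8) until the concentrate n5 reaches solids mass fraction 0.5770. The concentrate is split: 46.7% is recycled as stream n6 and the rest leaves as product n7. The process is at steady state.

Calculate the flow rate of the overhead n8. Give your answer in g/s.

Overall solids balance (none leaves overhead): solids in fresh feed = solids in product, i.e. 1090×0.318 = (1−0.467)·n5·0.577.
n5 = 346.62/(0.577×0.533) = 1127.1 g/s.
Recycle n6 = 0.467×1127.1 = 526.34 g/s.
Combined feed n11 = 1090 + 526.34 = 1616.3 g/s.
Overhead n8 = n11 − n5 = 1616.3 − 1127.1 = 489.27 g/s.

489.3 g/s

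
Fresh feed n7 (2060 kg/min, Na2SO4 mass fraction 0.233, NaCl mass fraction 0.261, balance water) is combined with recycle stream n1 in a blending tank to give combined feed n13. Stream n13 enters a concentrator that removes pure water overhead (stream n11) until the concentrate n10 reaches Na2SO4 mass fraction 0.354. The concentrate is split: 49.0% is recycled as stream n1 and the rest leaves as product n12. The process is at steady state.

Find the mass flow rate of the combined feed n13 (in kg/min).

3363 kg/min

Overall Na2SO4 balance (none leaves overhead): Na2SO4 in fresh feed = Na2SO4 in product, i.e. 2060×0.233 = (1−0.490)·n10·0.354.
n10 = 479.98/(0.354×0.510) = 2658.6 kg/min.
Recycle n1 = 0.490×2658.6 = 1302.7 kg/min.
Combined feed n13 = 2060 + 1302.7 = 3362.7 kg/min.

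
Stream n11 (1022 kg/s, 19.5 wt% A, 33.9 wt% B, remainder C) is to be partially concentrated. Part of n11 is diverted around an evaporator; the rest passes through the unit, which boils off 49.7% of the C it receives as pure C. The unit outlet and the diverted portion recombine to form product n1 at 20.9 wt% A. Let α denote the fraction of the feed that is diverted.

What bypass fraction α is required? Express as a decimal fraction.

All 1022×0.195 = 199.29 kg/s of A reaches n1, so n1 = 199.29/0.209 = 953.54 kg/s and vapour = 68.459 kg/s.
The evaporator receives (1−α)·1022 of feed at 0.466 C and removes 0.497 of that C:
0.497×0.466×(1−α)×1022 = 68.459
(1−α) = 68.459/236.7 = 0.2892;  α = 0.7108.

0.711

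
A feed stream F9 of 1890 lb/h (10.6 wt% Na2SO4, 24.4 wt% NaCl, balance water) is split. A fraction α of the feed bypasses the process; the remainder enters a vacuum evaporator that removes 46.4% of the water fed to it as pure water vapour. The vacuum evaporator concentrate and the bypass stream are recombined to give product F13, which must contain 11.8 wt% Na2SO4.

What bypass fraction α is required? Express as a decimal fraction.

0.663

All 1890×0.106 = 200.34 lb/h of Na2SO4 reaches F13, so F13 = 200.34/0.118 = 1697.8 lb/h and vapour = 192.2 lb/h.
The evaporator receives (1−α)·1890 of feed at 0.650 water and removes 0.464 of that water:
0.464×0.650×(1−α)×1890 = 192.2
(1−α) = 192.2/570.02 = 0.3372;  α = 0.6628.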